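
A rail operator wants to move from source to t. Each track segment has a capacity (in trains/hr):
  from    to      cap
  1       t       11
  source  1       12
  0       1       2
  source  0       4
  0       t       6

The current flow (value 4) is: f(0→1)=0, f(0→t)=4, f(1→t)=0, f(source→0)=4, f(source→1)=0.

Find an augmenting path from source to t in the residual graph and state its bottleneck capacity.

Residual along source→1→t: source→1: 12, 1→t: 11.
Bottleneck = min = 11.

source→1→t, bottleneck 11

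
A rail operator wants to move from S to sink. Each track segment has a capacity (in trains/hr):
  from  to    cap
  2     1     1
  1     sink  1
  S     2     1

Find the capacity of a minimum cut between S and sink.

1

Max flow = 1 (via 1 augmenting path).
In the residual at optimum, the set reachable from S is {S}.
Cut edges: S→2 (cap 1). Sum = 1.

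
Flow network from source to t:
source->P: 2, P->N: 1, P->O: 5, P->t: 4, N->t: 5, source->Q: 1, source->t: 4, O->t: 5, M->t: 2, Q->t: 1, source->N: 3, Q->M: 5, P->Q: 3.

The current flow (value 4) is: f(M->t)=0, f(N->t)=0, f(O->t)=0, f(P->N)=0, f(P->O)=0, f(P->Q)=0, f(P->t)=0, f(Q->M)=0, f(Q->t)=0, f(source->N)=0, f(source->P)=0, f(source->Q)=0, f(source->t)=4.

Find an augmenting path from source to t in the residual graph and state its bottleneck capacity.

Residual along source->P->t: source->P: 2, P->t: 4.
Bottleneck = min = 2.

source->P->t, bottleneck 2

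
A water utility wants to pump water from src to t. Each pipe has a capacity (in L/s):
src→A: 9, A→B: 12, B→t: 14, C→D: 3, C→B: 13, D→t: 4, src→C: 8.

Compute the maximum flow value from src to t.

17

Augment src→A→B→t: bottleneck 9. Total 9.
Augment src→C→B→t: bottleneck 5. Total 14.
Augment src→C→D→t: bottleneck 3. Total 17.
No augmenting path remains in the residual graph.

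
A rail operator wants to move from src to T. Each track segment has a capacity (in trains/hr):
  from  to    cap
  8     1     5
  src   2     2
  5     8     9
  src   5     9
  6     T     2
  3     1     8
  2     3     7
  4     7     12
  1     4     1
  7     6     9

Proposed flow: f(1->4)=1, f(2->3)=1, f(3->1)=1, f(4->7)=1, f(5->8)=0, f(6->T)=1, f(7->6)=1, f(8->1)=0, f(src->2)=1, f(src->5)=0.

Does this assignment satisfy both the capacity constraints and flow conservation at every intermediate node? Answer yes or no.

Every edge has 0 ≤ f(e) ≤ cap(e).
At each intermediate node, inflow equals outflow.

Yes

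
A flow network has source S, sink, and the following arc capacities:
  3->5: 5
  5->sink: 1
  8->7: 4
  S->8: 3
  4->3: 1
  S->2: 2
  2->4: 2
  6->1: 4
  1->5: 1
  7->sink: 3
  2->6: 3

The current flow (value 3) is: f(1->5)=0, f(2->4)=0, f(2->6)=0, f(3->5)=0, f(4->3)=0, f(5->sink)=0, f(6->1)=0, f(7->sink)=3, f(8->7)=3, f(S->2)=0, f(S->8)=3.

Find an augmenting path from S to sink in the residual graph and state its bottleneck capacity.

Residual along S->2->6->1->5->sink: S->2: 2, 2->6: 3, 6->1: 4, 1->5: 1, 5->sink: 1.
Bottleneck = min = 1.

S->2->6->1->5->sink, bottleneck 1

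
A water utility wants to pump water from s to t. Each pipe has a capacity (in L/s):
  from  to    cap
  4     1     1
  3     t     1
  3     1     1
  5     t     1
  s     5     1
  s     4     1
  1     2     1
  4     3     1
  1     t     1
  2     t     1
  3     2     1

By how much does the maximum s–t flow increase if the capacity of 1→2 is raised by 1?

Original max flow = 2.
Edge 1→2 does not cross the min cut (source side {s}), so extra capacity there cannot help.
New max flow = 2. Increase = 0.

0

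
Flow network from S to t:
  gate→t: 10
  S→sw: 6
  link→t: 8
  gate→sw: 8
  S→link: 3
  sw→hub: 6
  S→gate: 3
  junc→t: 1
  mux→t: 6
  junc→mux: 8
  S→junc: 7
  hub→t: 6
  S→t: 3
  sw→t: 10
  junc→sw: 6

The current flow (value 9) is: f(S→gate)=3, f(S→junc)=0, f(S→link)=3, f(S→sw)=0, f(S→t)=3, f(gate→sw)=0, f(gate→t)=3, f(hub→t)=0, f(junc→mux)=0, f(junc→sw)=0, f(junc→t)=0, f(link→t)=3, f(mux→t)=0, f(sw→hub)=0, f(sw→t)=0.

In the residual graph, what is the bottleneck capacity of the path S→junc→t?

1

Residual capacities along the path: S→junc: 7, junc→t: 1.
Minimum is 1.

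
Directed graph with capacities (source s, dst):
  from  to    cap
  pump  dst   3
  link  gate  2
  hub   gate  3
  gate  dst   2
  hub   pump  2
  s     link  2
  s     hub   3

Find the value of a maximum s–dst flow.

4

Augment s->link->gate->dst: bottleneck 2. Total 2.
Augment s->hub->pump->dst: bottleneck 2. Total 4.
No augmenting path remains in the residual graph.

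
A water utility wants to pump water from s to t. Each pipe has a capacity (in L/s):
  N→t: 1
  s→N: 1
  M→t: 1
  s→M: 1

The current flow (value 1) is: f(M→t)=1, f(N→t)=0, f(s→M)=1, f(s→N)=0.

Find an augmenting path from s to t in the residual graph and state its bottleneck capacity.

Residual along s→N→t: s→N: 1, N→t: 1.
Bottleneck = min = 1.

s→N→t, bottleneck 1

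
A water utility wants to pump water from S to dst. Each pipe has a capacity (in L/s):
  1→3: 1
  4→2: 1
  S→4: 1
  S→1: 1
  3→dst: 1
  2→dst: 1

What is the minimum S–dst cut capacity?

Max flow = 2 (via 2 augmenting paths).
In the residual at optimum, the set reachable from S is {S}.
Cut edges: S→4 (cap 1), S→1 (cap 1). Sum = 2.

2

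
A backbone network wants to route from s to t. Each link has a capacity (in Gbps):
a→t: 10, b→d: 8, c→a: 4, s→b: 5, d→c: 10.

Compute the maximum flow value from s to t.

4

Augment s→b→d→c→a→t: bottleneck 4. Total 4.
No augmenting path remains in the residual graph.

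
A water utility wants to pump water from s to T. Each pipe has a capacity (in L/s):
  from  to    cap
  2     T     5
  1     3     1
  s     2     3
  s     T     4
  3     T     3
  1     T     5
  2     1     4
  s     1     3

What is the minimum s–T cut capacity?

Max flow = 10 (via 3 augmenting paths).
In the residual at optimum, the set reachable from s is {s}.
Cut edges: s->2 (cap 3), s->1 (cap 3), s->T (cap 4). Sum = 10.

10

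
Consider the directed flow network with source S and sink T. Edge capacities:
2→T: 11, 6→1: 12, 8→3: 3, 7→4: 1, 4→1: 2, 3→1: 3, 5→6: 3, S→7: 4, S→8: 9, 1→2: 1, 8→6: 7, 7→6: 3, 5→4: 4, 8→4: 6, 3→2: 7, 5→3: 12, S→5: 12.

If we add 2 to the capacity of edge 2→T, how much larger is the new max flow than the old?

0

Original max flow = 8.
Edge 2→T does not cross the min cut (source side {1, 3, 4, 5, 6, 7, 8, S}), so extra capacity there cannot help.
New max flow = 8. Increase = 0.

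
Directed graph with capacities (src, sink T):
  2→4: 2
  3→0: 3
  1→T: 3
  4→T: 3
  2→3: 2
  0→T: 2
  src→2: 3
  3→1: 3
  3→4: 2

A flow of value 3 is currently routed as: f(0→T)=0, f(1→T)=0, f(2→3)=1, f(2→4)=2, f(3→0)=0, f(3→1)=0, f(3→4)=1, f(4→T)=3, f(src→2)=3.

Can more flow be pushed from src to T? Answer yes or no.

Residual reachable from src: {src}; T is not reachable.
Saturated cut: src→2 with total capacity 3 = current flow value. Flow is maximum.

No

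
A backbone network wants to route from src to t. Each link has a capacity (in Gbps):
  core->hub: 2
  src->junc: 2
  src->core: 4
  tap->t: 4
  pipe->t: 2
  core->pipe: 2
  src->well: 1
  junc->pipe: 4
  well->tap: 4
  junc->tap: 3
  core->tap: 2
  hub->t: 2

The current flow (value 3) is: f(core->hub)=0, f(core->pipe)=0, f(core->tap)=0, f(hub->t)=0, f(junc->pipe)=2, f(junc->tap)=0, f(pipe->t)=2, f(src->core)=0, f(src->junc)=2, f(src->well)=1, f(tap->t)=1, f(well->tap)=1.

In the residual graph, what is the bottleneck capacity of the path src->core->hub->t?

Residual capacities along the path: src->core: 4, core->hub: 2, hub->t: 2.
Minimum is 2.

2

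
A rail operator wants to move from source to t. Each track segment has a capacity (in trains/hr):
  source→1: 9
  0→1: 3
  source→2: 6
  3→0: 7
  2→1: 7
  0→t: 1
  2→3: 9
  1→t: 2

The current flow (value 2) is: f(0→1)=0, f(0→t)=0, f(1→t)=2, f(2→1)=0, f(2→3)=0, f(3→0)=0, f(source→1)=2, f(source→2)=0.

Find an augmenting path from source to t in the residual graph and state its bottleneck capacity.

Residual along source→2→3→0→t: source→2: 6, 2→3: 9, 3→0: 7, 0→t: 1.
Bottleneck = min = 1.

source→2→3→0→t, bottleneck 1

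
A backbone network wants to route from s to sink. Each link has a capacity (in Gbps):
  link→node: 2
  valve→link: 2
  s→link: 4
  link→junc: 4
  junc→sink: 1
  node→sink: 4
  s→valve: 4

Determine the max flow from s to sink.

3

Augment s→link→node→sink: bottleneck 2. Total 2.
Augment s→link→junc→sink: bottleneck 1. Total 3.
No augmenting path remains in the residual graph.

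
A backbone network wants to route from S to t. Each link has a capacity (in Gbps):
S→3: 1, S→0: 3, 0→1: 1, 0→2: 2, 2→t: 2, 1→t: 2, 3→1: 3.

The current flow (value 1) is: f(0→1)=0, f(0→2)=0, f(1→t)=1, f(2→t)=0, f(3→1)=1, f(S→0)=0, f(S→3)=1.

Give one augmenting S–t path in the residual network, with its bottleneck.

S→0→1→t, bottleneck 1

Residual along S→0→1→t: S→0: 3, 0→1: 1, 1→t: 1.
Bottleneck = min = 1.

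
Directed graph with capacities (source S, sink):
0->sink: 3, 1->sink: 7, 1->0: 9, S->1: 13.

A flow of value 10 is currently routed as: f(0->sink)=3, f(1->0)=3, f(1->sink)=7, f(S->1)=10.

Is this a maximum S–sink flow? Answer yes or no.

Yes

Residual reachable from S: {0, 1, S}; sink is not reachable.
Saturated cut: 1->sink, 0->sink with total capacity 10 = current flow value. Flow is maximum.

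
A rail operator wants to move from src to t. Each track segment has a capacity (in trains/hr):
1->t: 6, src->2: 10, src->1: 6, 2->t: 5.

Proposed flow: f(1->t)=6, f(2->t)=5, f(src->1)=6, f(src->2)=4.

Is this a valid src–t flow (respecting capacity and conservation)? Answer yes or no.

Conservation fails at 2: inflow 4 ≠ outflow 5.

No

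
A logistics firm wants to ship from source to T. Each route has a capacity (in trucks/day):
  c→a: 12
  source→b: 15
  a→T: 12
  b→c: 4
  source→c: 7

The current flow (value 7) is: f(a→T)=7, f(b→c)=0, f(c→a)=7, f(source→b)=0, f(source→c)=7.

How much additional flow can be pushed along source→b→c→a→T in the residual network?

4

Residual capacities along the path: source→b: 15, b→c: 4, c→a: 5, a→T: 5.
Minimum is 4.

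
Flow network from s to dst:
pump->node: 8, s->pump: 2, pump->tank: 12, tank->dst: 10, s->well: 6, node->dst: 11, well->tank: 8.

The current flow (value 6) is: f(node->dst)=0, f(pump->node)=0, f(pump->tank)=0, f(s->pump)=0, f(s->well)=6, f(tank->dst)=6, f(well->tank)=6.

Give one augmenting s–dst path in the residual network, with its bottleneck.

s->pump->tank->dst, bottleneck 2

Residual along s->pump->tank->dst: s->pump: 2, pump->tank: 12, tank->dst: 4.
Bottleneck = min = 2.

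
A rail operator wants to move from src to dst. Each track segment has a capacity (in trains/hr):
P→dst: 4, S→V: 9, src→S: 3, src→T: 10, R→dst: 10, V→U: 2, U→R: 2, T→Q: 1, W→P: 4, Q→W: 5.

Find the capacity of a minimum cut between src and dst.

3

Max flow = 3 (via 2 augmenting paths).
In the residual at optimum, the set reachable from src is {S, T, V, src}.
Cut edges: V→U (cap 2), T→Q (cap 1). Sum = 3.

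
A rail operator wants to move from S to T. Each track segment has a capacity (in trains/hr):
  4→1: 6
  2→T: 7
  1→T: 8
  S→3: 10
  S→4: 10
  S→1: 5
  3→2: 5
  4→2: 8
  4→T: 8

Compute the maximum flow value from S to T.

20

Augment S→4→T: bottleneck 8. Total 8.
Augment S→1→T: bottleneck 5. Total 13.
Augment S→3→2→T: bottleneck 5. Total 18.
Augment S→4→2→T: bottleneck 2. Total 20.
No augmenting path remains in the residual graph.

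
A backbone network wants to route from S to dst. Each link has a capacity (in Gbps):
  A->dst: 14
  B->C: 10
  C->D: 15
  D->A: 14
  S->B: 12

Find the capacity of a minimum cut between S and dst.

10

Max flow = 10 (via 1 augmenting path).
In the residual at optimum, the set reachable from S is {B, S}.
Cut edges: B->C (cap 10). Sum = 10.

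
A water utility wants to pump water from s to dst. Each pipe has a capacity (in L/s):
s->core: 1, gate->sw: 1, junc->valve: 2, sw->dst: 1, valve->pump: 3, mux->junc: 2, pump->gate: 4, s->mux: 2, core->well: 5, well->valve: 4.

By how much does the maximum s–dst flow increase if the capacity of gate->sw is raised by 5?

Original max flow = 1.
Even with extra capacity on gate->sw, another cut of capacity 1 remains binding.
New max flow = 1. Increase = 0.

0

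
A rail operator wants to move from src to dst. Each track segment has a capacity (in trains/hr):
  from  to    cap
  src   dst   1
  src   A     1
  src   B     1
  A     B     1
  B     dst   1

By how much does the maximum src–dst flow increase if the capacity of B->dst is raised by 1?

1

Original max flow = 2.
After raising cap(B->dst), augmenting paths through that edge carry 1 more unit.
New max flow = 3. Increase = 1.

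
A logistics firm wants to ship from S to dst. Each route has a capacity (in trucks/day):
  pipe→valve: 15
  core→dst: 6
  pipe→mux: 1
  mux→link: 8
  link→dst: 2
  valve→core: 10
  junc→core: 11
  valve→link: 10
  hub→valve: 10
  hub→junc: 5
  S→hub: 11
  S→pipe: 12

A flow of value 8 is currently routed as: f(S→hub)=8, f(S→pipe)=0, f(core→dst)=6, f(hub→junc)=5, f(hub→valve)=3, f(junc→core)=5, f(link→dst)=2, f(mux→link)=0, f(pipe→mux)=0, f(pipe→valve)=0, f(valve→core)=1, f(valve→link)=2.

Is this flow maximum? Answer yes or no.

Residual reachable from S: {S, core, hub, junc, link, mux, pipe, valve}; dst is not reachable.
Saturated cut: core→dst, link→dst with total capacity 8 = current flow value. Flow is maximum.

Yes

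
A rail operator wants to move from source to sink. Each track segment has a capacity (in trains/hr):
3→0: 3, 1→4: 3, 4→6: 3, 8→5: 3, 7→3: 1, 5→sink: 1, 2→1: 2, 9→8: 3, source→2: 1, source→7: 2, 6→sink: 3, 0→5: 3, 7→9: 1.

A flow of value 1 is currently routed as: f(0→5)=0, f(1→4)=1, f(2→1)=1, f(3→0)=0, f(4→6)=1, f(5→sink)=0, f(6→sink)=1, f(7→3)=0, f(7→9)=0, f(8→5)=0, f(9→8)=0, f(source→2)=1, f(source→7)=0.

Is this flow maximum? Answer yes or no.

Residual path source→7→3→0→5→sink has bottleneck 1 > 0.
Pushing 1 along it raises the flow to 2, so the given flow is not maximum.

No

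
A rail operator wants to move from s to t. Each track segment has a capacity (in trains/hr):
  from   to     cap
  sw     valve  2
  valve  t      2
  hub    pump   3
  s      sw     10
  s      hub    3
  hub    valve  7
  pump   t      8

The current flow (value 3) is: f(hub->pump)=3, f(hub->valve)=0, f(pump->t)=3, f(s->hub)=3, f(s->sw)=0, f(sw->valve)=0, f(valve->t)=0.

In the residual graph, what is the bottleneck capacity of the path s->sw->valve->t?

2

Residual capacities along the path: s->sw: 10, sw->valve: 2, valve->t: 2.
Minimum is 2.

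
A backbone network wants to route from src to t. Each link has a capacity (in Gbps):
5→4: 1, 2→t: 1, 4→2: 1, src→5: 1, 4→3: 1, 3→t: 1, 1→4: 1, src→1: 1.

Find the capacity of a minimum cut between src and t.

Max flow = 2 (via 2 augmenting paths).
In the residual at optimum, the set reachable from src is {src}.
Cut edges: src→5 (cap 1), src→1 (cap 1). Sum = 2.

2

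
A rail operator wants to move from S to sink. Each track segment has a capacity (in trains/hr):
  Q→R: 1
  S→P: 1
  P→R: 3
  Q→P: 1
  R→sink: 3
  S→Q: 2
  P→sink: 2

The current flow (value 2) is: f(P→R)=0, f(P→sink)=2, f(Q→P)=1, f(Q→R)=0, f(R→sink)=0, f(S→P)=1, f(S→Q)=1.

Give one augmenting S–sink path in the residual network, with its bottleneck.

S→Q→R→sink, bottleneck 1

Residual along S→Q→R→sink: S→Q: 1, Q→R: 1, R→sink: 3.
Bottleneck = min = 1.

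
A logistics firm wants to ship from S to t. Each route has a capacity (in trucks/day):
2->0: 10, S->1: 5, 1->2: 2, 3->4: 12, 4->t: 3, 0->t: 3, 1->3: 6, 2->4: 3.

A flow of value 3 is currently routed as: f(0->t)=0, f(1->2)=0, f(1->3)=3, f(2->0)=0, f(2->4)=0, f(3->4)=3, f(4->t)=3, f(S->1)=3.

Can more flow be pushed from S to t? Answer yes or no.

Residual path S->1->2->0->t has bottleneck 2 > 0.
Pushing 2 along it raises the flow to 5, so the given flow is not maximum.

Yes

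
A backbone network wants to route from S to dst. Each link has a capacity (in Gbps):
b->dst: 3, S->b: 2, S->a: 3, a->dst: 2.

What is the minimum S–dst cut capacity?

Max flow = 4 (via 2 augmenting paths).
In the residual at optimum, the set reachable from S is {S, a}.
Cut edges: S->b (cap 2), a->dst (cap 2). Sum = 4.

4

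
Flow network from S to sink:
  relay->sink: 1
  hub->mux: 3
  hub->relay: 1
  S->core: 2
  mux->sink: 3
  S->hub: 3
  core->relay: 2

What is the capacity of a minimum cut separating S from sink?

Max flow = 4 (via 2 augmenting paths).
In the residual at optimum, the set reachable from S is {S, core, relay}.
Cut edges: S->hub (cap 3), relay->sink (cap 1). Sum = 4.

4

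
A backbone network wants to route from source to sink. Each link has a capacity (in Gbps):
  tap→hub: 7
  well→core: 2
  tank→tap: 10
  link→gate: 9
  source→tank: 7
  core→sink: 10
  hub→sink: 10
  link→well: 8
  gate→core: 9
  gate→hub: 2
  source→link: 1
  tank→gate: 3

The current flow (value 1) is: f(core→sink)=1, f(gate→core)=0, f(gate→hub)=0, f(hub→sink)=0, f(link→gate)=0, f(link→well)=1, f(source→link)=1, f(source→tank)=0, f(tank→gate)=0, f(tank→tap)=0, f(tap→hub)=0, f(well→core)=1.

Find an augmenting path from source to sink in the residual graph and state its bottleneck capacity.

source→tank→gate→core→sink, bottleneck 3

Residual along source→tank→gate→core→sink: source→tank: 7, tank→gate: 3, gate→core: 9, core→sink: 9.
Bottleneck = min = 3.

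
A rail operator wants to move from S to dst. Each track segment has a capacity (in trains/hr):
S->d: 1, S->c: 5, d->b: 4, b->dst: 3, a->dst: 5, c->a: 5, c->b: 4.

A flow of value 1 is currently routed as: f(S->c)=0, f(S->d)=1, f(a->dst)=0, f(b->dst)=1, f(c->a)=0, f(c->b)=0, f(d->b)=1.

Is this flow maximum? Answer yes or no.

No

Residual path S->c->b->dst has bottleneck 2 > 0.
Pushing 2 along it raises the flow to 3, so the given flow is not maximum.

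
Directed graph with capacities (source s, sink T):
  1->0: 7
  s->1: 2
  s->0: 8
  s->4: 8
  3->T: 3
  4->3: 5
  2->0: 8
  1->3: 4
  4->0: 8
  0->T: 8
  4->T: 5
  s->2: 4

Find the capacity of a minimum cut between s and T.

Max flow = 16 (via 4 augmenting paths).
In the residual at optimum, the set reachable from s is {0, 1, 2, 3, 4, s}.
Cut edges: 4->T (cap 5), 3->T (cap 3), 0->T (cap 8). Sum = 16.

16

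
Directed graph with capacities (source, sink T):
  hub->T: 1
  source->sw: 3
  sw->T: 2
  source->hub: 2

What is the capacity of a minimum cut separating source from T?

Max flow = 3 (via 2 augmenting paths).
In the residual at optimum, the set reachable from source is {hub, source, sw}.
Cut edges: hub->T (cap 1), sw->T (cap 2). Sum = 3.

3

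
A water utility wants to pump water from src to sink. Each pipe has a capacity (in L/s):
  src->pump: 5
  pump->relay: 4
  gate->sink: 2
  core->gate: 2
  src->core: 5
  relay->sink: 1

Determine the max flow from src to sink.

3

Augment src->core->gate->sink: bottleneck 2. Total 2.
Augment src->pump->relay->sink: bottleneck 1. Total 3.
No augmenting path remains in the residual graph.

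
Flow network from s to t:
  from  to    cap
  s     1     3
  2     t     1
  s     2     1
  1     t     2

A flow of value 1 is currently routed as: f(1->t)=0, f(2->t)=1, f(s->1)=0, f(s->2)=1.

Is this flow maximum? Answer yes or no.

Residual path s->1->t has bottleneck 2 > 0.
Pushing 2 along it raises the flow to 3, so the given flow is not maximum.

No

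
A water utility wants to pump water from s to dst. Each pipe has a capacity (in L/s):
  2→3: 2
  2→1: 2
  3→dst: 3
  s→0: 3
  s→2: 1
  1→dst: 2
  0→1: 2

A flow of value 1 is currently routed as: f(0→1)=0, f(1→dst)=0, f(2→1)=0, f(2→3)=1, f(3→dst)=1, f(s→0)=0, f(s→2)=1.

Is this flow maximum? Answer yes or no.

No

Residual path s→0→1→dst has bottleneck 2 > 0.
Pushing 2 along it raises the flow to 3, so the given flow is not maximum.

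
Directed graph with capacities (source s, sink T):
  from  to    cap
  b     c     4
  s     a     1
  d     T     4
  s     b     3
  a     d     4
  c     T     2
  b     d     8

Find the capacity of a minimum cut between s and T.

Max flow = 4 (via 2 augmenting paths).
In the residual at optimum, the set reachable from s is {s}.
Cut edges: s→a (cap 1), s→b (cap 3). Sum = 4.

4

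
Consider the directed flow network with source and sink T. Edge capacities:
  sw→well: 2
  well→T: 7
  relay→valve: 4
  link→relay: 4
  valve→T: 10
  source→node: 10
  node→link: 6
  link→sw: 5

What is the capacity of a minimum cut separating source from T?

6

Max flow = 6 (via 2 augmenting paths).
In the residual at optimum, the set reachable from source is {node, source}.
Cut edges: node→link (cap 6). Sum = 6.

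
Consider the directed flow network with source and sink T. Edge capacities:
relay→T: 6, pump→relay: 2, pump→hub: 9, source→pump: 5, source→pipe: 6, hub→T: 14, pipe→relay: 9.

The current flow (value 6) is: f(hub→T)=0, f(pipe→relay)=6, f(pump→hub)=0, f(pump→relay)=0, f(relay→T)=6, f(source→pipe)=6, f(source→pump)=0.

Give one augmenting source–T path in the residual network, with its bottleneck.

source→pump→hub→T, bottleneck 5

Residual along source→pump→hub→T: source→pump: 5, pump→hub: 9, hub→T: 14.
Bottleneck = min = 5.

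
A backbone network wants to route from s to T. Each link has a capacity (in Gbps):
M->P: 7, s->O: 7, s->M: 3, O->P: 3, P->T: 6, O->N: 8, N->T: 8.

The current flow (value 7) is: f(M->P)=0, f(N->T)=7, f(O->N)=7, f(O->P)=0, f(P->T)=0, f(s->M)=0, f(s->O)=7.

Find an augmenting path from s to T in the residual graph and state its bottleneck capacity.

Residual along s->M->P->T: s->M: 3, M->P: 7, P->T: 6.
Bottleneck = min = 3.

s->M->P->T, bottleneck 3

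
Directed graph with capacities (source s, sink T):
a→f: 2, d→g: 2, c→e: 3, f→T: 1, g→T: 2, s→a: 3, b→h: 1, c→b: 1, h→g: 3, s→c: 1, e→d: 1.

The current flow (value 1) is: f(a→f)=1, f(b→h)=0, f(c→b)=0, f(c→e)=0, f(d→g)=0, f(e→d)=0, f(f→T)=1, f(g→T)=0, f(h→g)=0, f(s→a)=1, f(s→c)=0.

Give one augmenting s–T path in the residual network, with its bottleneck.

Residual along s→c→b→h→g→T: s→c: 1, c→b: 1, b→h: 1, h→g: 3, g→T: 2.
Bottleneck = min = 1.

s→c→b→h→g→T, bottleneck 1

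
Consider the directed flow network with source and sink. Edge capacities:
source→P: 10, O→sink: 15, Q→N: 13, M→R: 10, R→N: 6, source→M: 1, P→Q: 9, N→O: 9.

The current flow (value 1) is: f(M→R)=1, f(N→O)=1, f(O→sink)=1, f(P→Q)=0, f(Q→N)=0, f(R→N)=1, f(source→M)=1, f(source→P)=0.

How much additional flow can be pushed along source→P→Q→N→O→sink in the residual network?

Residual capacities along the path: source→P: 10, P→Q: 9, Q→N: 13, N→O: 8, O→sink: 14.
Minimum is 8.

8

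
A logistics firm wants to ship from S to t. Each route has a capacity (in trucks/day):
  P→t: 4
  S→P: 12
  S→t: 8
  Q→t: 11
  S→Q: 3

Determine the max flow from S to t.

Augment S→t: bottleneck 8. Total 8.
Augment S→Q→t: bottleneck 3. Total 11.
Augment S→P→t: bottleneck 4. Total 15.
No augmenting path remains in the residual graph.

15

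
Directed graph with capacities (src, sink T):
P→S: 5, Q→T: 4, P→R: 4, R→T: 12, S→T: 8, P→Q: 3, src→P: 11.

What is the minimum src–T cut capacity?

11

Max flow = 11 (via 3 augmenting paths).
In the residual at optimum, the set reachable from src is {src}.
Cut edges: src→P (cap 11). Sum = 11.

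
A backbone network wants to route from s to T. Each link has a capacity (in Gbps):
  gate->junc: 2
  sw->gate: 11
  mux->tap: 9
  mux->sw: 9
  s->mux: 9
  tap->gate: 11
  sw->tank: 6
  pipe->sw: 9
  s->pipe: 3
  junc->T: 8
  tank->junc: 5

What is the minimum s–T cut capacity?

Max flow = 7 (via 2 augmenting paths).
In the residual at optimum, the set reachable from s is {gate, mux, pipe, s, sw, tank, tap}.
Cut edges: tank->junc (cap 5), gate->junc (cap 2). Sum = 7.

7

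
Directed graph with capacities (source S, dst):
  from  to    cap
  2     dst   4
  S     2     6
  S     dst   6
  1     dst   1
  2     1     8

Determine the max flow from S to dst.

11

Augment S→dst: bottleneck 6. Total 6.
Augment S→2→dst: bottleneck 4. Total 10.
Augment S→2→1→dst: bottleneck 1. Total 11.
No augmenting path remains in the residual graph.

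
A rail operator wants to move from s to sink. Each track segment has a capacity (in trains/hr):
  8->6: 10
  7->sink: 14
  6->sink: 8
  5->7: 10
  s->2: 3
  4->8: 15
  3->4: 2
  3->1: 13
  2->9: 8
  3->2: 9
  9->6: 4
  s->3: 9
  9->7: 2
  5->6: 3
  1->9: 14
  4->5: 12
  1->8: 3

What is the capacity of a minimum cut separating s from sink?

11

Max flow = 11 (via 6 augmenting paths).
In the residual at optimum, the set reachable from s is {1, 2, 3, 9, s}.
Cut edges: 3->4 (cap 2), 1->8 (cap 3), 9->7 (cap 2), 9->6 (cap 4). Sum = 11.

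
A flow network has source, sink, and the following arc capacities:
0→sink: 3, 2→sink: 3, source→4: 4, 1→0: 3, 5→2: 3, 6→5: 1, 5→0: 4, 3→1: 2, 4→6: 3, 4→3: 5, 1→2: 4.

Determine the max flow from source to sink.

3

Augment source→4→3→1→2→sink: bottleneck 2. Total 2.
Augment source→4→6→5→0→sink: bottleneck 1. Total 3.
No augmenting path remains in the residual graph.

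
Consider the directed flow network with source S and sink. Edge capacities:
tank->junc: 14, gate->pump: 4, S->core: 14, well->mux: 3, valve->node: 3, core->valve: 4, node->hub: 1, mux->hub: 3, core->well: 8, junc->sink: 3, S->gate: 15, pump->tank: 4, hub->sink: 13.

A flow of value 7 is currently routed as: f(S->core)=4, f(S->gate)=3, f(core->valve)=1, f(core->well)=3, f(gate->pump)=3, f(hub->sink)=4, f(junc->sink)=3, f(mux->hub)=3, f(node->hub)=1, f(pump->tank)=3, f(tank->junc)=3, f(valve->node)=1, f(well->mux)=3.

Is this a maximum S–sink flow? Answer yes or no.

Yes

Residual reachable from S: {S, core, gate, junc, node, pump, tank, valve, well}; sink is not reachable.
Saturated cut: well->mux, node->hub, junc->sink with total capacity 7 = current flow value. Flow is maximum.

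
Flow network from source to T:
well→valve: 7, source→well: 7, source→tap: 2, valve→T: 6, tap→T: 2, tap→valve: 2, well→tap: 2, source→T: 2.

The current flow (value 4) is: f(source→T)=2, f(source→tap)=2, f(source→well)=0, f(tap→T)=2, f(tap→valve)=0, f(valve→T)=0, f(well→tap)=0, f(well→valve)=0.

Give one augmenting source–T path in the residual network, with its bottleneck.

Residual along source→well→valve→T: source→well: 7, well→valve: 7, valve→T: 6.
Bottleneck = min = 6.

source→well→valve→T, bottleneck 6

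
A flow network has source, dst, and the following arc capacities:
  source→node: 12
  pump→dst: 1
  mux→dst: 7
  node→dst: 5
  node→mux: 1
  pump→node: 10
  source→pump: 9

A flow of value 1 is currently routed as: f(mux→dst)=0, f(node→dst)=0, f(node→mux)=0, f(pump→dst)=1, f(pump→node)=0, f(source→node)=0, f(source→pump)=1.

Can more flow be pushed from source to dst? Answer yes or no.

Residual path source→node→dst has bottleneck 5 > 0.
Pushing 5 along it raises the flow to 6, so the given flow is not maximum.

Yes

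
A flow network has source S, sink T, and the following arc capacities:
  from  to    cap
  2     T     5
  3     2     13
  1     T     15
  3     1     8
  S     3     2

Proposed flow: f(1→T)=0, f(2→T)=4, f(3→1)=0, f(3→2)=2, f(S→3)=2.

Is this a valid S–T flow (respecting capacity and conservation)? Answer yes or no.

No

Conservation fails at 2: inflow 2 ≠ outflow 4.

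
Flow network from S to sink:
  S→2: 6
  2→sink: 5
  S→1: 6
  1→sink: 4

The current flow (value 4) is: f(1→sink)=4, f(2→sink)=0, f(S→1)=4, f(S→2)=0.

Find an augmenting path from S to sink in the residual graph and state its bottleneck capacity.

Residual along S→2→sink: S→2: 6, 2→sink: 5.
Bottleneck = min = 5.

S→2→sink, bottleneck 5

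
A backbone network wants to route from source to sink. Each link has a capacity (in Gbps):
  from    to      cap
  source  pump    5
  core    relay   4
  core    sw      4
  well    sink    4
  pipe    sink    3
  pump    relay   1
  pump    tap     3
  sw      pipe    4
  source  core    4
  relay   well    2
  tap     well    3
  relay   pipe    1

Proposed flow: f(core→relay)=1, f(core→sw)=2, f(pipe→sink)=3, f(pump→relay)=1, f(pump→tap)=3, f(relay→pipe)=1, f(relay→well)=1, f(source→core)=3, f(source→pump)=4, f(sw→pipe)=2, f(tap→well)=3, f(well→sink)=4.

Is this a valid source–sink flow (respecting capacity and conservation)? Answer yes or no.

Every edge has 0 ≤ f(e) ≤ cap(e).
At each intermediate node, inflow equals outflow.

Yes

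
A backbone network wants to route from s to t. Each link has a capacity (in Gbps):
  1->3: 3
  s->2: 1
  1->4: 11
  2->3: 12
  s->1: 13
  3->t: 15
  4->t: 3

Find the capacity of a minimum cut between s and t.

Max flow = 7 (via 3 augmenting paths).
In the residual at optimum, the set reachable from s is {1, 4, s}.
Cut edges: s->2 (cap 1), 1->3 (cap 3), 4->t (cap 3). Sum = 7.

7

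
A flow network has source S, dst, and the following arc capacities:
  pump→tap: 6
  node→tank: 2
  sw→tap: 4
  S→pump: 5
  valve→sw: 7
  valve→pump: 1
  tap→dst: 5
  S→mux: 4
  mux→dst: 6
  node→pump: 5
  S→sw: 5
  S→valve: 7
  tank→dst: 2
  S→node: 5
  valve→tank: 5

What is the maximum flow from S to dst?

11

Augment S→mux→dst: bottleneck 4. Total 4.
Augment S→node→tank→dst: bottleneck 2. Total 6.
Augment S→pump→tap→dst: bottleneck 5. Total 11.
No augmenting path remains in the residual graph.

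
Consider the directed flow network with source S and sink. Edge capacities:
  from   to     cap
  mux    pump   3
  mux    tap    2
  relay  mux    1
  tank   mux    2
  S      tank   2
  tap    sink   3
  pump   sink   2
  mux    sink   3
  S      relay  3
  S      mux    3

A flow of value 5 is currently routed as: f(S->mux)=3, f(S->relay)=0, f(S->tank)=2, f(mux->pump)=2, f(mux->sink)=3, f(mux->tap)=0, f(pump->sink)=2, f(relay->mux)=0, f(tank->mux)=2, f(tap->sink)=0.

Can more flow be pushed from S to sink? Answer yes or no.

Yes

Residual path S->relay->mux->tap->sink has bottleneck 1 > 0.
Pushing 1 along it raises the flow to 6, so the given flow is not maximum.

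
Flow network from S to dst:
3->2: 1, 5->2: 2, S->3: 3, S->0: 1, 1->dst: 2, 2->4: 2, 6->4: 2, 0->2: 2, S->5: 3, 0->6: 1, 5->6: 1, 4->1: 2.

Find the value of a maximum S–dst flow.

Augment S->5->6->4->1->dst: bottleneck 1. Total 1.
Augment S->5->2->4->1->dst: bottleneck 1. Total 2.
No augmenting path remains in the residual graph.

2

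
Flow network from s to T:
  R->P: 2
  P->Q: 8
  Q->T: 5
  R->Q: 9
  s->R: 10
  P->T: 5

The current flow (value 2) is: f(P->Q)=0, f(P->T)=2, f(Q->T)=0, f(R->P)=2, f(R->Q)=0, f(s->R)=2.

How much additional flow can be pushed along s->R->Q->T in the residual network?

5

Residual capacities along the path: s->R: 8, R->Q: 9, Q->T: 5.
Minimum is 5.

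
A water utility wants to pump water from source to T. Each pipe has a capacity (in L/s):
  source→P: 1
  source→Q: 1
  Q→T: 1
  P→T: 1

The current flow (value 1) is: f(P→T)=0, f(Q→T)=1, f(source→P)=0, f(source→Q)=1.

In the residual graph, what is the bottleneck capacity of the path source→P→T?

1

Residual capacities along the path: source→P: 1, P→T: 1.
Minimum is 1.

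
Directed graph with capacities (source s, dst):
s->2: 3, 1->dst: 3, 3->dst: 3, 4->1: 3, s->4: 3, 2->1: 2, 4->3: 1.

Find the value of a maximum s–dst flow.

4

Augment s->2->1->dst: bottleneck 2. Total 2.
Augment s->4->1->dst: bottleneck 1. Total 3.
Augment s->4->3->dst: bottleneck 1. Total 4.
No augmenting path remains in the residual graph.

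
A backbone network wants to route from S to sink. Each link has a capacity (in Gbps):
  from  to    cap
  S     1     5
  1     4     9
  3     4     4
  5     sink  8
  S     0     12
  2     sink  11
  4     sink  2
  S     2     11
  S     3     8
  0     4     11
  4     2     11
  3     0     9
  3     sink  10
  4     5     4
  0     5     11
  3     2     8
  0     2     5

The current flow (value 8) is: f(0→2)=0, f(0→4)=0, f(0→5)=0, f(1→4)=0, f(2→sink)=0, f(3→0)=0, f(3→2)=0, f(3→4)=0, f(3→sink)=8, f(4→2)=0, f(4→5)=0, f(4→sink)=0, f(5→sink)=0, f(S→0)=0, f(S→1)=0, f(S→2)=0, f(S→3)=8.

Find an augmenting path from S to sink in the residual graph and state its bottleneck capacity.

S→2→sink, bottleneck 11

Residual along S→2→sink: S→2: 11, 2→sink: 11.
Bottleneck = min = 11.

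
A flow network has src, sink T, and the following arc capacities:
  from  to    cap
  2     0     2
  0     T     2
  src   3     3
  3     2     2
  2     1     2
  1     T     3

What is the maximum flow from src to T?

Augment src→3→2→0→T: bottleneck 2. Total 2.
No augmenting path remains in the residual graph.

2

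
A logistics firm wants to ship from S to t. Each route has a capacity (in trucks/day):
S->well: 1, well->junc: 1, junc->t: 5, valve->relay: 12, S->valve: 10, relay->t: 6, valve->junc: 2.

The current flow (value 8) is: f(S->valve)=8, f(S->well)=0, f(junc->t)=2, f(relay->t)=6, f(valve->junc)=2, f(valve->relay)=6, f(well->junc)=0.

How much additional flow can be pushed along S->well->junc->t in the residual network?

Residual capacities along the path: S->well: 1, well->junc: 1, junc->t: 3.
Minimum is 1.

1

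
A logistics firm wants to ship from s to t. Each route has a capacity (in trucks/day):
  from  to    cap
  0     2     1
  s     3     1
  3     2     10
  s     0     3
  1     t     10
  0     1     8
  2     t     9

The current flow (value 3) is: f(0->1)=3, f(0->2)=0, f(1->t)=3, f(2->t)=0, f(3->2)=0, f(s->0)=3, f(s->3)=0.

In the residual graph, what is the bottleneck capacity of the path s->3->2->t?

Residual capacities along the path: s->3: 1, 3->2: 10, 2->t: 9.
Minimum is 1.

1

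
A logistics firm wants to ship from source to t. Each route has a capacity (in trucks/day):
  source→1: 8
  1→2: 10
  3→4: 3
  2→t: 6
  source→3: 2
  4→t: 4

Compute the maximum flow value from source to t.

Augment source→3→4→t: bottleneck 2. Total 2.
Augment source→1→2→t: bottleneck 6. Total 8.
No augmenting path remains in the residual graph.

8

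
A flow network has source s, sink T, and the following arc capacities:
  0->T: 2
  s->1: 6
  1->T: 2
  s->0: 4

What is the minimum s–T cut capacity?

4

Max flow = 4 (via 2 augmenting paths).
In the residual at optimum, the set reachable from s is {0, 1, s}.
Cut edges: 0->T (cap 2), 1->T (cap 2). Sum = 4.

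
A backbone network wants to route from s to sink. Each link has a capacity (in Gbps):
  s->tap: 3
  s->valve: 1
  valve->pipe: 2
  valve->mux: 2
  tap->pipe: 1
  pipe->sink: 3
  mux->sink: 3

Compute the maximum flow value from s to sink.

Augment s->tap->pipe->sink: bottleneck 1. Total 1.
Augment s->valve->pipe->sink: bottleneck 1. Total 2.
No augmenting path remains in the residual graph.

2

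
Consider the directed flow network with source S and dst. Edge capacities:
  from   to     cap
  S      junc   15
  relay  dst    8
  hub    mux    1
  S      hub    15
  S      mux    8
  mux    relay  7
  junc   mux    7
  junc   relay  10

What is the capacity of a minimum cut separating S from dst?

Max flow = 8 (via 1 augmenting path).
In the residual at optimum, the set reachable from S is {S, hub, junc, mux, relay}.
Cut edges: relay->dst (cap 8). Sum = 8.

8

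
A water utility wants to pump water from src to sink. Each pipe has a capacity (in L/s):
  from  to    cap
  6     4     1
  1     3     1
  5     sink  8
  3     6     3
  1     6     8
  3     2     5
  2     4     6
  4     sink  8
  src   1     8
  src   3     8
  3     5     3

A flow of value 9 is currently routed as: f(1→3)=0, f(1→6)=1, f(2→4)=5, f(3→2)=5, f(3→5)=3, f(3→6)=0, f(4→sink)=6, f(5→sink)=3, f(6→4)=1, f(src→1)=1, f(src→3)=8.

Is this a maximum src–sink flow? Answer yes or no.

Residual reachable from src: {1, 3, 6, src}; sink is not reachable.
Saturated cut: 3→2, 3→5, 6→4 with total capacity 9 = current flow value. Flow is maximum.

Yes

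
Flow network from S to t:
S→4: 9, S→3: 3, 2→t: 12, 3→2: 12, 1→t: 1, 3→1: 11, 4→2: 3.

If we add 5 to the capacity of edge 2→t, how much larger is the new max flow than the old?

0

Original max flow = 6.
Edge 2→t does not cross the min cut (source side {4, S}), so extra capacity there cannot help.
New max flow = 6. Increase = 0.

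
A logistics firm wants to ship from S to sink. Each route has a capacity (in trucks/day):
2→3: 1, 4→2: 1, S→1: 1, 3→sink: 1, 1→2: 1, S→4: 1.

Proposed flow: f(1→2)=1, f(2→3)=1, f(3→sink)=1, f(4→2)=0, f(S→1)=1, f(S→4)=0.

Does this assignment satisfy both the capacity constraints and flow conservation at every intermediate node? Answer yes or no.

Yes

Every edge has 0 ≤ f(e) ≤ cap(e).
At each intermediate node, inflow equals outflow.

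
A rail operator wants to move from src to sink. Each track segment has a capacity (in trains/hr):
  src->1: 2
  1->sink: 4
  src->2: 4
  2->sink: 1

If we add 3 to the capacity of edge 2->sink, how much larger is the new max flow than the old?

Original max flow = 3.
After raising cap(2->sink), augmenting paths through that edge carry 3 more units.
New max flow = 6. Increase = 3.

3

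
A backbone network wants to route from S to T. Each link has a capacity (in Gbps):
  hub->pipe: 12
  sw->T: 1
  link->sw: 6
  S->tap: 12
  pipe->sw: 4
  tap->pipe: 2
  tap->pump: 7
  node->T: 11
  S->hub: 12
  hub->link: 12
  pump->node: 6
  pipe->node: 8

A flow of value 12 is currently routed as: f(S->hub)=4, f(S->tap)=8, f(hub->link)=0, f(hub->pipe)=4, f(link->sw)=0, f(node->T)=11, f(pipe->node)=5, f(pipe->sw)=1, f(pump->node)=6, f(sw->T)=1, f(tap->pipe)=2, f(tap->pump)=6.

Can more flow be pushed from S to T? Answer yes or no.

Residual reachable from S: {S, hub, link, node, pipe, pump, sw, tap}; T is not reachable.
Saturated cut: node->T, sw->T with total capacity 12 = current flow value. Flow is maximum.

No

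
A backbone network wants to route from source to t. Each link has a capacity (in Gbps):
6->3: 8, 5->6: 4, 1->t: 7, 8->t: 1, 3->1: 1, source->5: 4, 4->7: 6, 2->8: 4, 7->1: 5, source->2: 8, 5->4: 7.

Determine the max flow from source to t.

Augment source->2->8->t: bottleneck 1. Total 1.
Augment source->5->6->3->1->t: bottleneck 1. Total 2.
Augment source->5->4->7->1->t: bottleneck 3. Total 5.
No augmenting path remains in the residual graph.

5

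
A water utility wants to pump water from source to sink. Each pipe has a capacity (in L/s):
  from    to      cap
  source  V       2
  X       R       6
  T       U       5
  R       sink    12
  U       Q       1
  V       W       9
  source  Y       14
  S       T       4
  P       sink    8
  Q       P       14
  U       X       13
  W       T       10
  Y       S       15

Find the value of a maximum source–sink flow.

Augment source->V->W->T->U->Q->P->sink: bottleneck 1. Total 1.
Augment source->V->W->T->U->X->R->sink: bottleneck 1. Total 2.
Augment source->Y->S->T->U->X->R->sink: bottleneck 3. Total 5.
No augmenting path remains in the residual graph.

5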